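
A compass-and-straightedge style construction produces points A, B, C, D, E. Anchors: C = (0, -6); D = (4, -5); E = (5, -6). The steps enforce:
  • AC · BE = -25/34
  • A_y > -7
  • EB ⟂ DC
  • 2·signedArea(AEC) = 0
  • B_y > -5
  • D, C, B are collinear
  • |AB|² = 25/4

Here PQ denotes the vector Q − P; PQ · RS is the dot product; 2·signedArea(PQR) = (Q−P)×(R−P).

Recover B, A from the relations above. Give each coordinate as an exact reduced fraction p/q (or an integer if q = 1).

A = (5/2, -6)
B = (80/17, -82/17)

1. B_x = 80/17  [D, C, B are collinear ∩ EB ⟂ DC]
2. B_y = -82/17  [D, C, B are collinear ∩ EB ⟂ DC]
   → B = (80/17, -82/17)
3. A_x = 5/2  [2·signedArea(AEC) = 0 ∩ AC · BE = -25/34]
4. A_y = -6  [2·signedArea(AEC) = 0 ∩ AC · BE = -25/34]
   → A = (5/2, -6)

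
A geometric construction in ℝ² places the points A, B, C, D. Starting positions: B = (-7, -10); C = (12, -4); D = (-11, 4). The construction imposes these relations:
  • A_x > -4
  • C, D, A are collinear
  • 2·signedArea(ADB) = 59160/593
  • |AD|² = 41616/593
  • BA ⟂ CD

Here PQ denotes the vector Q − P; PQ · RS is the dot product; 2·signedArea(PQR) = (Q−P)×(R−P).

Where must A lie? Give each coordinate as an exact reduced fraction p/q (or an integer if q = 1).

1. A_x = -1831/593  [C, D, A are collinear ∩ BA ⟂ CD]
2. A_y = 740/593  [C, D, A are collinear ∩ BA ⟂ CD]
   → A = (-1831/593, 740/593)

A = (-1831/593, 740/593)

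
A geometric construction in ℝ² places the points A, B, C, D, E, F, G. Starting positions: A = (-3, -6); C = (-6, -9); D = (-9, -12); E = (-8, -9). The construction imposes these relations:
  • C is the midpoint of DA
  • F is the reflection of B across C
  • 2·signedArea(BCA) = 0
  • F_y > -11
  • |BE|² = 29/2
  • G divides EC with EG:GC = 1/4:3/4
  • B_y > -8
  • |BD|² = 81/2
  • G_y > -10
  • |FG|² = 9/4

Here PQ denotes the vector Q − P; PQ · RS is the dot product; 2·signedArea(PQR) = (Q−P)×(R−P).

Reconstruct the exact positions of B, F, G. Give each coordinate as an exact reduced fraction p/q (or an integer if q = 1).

B = (-9/2, -15/2)
F = (-15/2, -21/2)
G = (-15/2, -9)

1. B_x = -9/2  [line -3·x + 3·y + 9 = 0 ∩ |BD|² = 81/2]
2. B_y = -15/2  [line -3·x + 3·y + 9 = 0 ∩ |BD|² = 81/2]
   → B = (-9/2, -15/2)
3. F_x = -15/2  [F is the reflection of B across C]
4. F_y = -21/2  [F is the reflection of B across C]
   → F = (-15/2, -21/2)
5. G_x = -15/2  [G divides EC with EG:GC = 1/4:3/4]
6. G_y = -9  [G divides EC with EG:GC = 1/4:3/4]
   → G = (-15/2, -9)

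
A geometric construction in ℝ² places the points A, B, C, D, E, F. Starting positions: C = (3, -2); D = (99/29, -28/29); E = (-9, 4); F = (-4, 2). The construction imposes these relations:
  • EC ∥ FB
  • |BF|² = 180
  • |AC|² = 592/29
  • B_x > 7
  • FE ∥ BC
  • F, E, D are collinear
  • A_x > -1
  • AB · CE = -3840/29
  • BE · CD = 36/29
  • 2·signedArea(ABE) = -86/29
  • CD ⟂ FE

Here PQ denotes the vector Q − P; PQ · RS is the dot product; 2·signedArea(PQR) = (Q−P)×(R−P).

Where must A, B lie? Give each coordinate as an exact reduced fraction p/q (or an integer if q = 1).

1. B_x = 8  [FE ∥ BC ∩ EC ∥ FB]
2. B_y = -4  [FE ∥ BC ∩ EC ∥ FB]
   → B = (8, -4)
3. A_x = -25/29  [AB · CE = -3840/29 ∩ 2·signedArea(ABE) = -86/29]
4. A_y = 10/29  [AB · CE = -3840/29 ∩ 2·signedArea(ABE) = -86/29]
   → A = (-25/29, 10/29)

A = (-25/29, 10/29)
B = (8, -4)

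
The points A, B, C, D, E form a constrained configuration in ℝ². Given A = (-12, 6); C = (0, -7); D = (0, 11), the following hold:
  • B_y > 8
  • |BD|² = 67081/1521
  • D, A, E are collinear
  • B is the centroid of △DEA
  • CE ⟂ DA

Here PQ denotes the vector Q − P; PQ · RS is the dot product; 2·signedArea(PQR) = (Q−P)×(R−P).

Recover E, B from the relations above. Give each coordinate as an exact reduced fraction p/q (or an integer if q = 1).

1. E_x = -1080/169  [D, A, E are collinear ∩ CE ⟂ DA]
2. E_y = 1409/169  [D, A, E are collinear ∩ CE ⟂ DA]
   → E = (-1080/169, 1409/169)
3. B_x = -1036/169  [B is the centroid of △DEA]
4. B_y = 4282/507  [B is the centroid of △DEA]
   → B = (-1036/169, 4282/507)

B = (-1036/169, 4282/507)
E = (-1080/169, 1409/169)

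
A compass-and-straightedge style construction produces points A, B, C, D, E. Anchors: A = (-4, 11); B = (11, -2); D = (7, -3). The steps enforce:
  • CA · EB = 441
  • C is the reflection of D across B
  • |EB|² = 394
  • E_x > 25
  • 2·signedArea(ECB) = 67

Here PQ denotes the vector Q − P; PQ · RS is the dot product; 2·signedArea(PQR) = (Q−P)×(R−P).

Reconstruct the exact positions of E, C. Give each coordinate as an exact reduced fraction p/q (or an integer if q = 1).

C = (15, -1)
E = (26, -15)

1. C_x = 15  [C is the reflection of D across B]
2. C_y = -1  [C is the reflection of D across B]
   → C = (15, -1)
3. E_x = 26  [2·signedArea(ECB) = 67 ∩ CA · EB = 441]
4. E_y = -15  [2·signedArea(ECB) = 67 ∩ CA · EB = 441]
   → E = (26, -15)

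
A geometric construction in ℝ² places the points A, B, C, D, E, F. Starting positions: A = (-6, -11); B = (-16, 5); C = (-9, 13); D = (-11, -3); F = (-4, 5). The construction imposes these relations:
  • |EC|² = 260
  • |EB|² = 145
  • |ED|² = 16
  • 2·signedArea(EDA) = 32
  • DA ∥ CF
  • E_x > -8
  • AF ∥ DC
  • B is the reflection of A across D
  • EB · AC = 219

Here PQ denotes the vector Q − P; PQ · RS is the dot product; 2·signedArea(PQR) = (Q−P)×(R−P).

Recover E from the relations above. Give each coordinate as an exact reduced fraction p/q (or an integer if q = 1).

1. E_x = -7  [2·signedArea(EDA) = 32 ∩ EB · AC = 219]
2. E_y = -3  [2·signedArea(EDA) = 32 ∩ EB · AC = 219]
   → E = (-7, -3)

E = (-7, -3)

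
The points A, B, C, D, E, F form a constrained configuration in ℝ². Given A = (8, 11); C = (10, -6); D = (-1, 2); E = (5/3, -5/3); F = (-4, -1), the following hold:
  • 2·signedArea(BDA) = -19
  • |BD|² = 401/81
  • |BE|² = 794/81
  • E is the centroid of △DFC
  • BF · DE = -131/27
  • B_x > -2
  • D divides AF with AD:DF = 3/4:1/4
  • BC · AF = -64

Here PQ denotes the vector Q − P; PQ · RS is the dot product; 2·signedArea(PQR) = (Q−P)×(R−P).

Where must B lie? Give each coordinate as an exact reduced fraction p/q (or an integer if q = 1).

B = (-10/9, -2/9)

1. B_x = -10/9  [BC · AF = -64 ∩ 2·signedArea(BDA) = -19]
2. B_y = -2/9  [BC · AF = -64 ∩ 2·signedArea(BDA) = -19]
   → B = (-10/9, -2/9)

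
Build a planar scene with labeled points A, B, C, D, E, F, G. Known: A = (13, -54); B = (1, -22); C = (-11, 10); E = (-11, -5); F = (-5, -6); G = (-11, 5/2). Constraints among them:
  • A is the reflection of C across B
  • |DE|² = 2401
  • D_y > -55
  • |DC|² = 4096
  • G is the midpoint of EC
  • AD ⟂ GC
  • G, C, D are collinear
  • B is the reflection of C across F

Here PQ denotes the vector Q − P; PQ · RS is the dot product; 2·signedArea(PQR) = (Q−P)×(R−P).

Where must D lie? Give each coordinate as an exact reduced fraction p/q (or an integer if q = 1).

1. D_x = -11  [G, C, D are collinear ∩ AD ⟂ GC]
2. D_y = -54  [G, C, D are collinear ∩ AD ⟂ GC]
   → D = (-11, -54)

D = (-11, -54)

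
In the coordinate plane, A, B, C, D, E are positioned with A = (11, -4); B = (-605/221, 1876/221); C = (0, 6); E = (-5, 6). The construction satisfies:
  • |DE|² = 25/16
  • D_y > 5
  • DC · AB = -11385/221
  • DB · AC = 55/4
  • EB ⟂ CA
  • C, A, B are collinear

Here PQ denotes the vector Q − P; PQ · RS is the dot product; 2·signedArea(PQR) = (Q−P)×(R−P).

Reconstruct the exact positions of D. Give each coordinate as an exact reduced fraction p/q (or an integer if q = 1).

1. D_x = -15/4  [line 11·x + -10·y + 405/4 = 0 ∩ |DE|² = 25/16]
2. D_y = 6  [line 11·x + -10·y + 405/4 = 0 ∩ |DE|² = 25/16]
   → D = (-15/4, 6)

D = (-15/4, 6)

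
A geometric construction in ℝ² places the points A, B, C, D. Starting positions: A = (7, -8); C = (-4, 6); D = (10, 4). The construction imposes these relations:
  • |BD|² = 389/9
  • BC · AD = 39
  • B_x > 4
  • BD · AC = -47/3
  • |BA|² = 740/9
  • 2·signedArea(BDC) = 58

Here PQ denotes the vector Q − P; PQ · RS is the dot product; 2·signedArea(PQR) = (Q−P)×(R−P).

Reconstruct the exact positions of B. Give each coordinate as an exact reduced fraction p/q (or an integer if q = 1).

1. B_x = 13/3  [2·signedArea(BDC) = 58 ∩ BC · AD = 39]
2. B_y = 2/3  [2·signedArea(BDC) = 58 ∩ BC · AD = 39]
   → B = (13/3, 2/3)

B = (13/3, 2/3)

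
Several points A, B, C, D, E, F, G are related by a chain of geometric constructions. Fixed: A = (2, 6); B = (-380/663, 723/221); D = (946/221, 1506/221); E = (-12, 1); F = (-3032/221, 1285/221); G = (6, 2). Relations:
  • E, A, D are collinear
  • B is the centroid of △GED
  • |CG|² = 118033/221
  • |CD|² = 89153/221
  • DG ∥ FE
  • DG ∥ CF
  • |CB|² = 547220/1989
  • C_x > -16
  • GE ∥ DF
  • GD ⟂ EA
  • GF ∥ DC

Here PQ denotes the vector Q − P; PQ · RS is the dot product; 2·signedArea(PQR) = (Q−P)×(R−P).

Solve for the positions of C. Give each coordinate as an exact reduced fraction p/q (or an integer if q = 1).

C = (-3412/221, 2349/221)

1. C_x = -3412/221  [DG ∥ CF ∩ GF ∥ DC]
2. C_y = 2349/221  [DG ∥ CF ∩ GF ∥ DC]
   → C = (-3412/221, 2349/221)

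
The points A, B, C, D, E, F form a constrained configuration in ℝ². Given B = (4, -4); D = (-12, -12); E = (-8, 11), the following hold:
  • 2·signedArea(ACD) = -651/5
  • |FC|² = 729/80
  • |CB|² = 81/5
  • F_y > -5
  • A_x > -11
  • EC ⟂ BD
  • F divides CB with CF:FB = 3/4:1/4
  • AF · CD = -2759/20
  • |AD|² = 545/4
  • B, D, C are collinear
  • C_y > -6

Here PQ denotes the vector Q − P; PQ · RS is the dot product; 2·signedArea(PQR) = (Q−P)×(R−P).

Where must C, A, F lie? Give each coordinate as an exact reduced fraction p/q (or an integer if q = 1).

1. C_x = 2/5  [B, D, C are collinear ∩ EC ⟂ BD]
2. C_y = -29/5  [B, D, C are collinear ∩ EC ⟂ BD]
   → C = (2/5, -29/5)
3. A_x = -10  [line 31/5·x + -62/5·y + 279/5 = 0 ∩ |AD|² = 545/4]
4. A_y = -1/2  [line 31/5·x + -62/5·y + 279/5 = 0 ∩ |AD|² = 545/4]
   → A = (-10, -1/2)
5. F_x = 31/10  [F divides CB with CF:FB = 3/4:1/4]
6. F_y = -89/20  [F divides CB with CF:FB = 3/4:1/4]
   → F = (31/10, -89/20)

A = (-10, -1/2)
C = (2/5, -29/5)
F = (31/10, -89/20)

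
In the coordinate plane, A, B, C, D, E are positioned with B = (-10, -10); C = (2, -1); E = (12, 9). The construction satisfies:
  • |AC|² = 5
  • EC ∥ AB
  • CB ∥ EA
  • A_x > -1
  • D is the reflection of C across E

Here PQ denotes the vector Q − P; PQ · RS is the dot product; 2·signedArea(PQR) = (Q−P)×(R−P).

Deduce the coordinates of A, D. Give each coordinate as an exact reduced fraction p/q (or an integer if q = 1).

A = (0, 0)
D = (22, 19)

1. A_x = 0  [EC ∥ AB ∩ CB ∥ EA]
2. A_y = 0  [EC ∥ AB ∩ CB ∥ EA]
   → A = (0, 0)
3. D_x = 22  [D is the reflection of C across E]
4. D_y = 19  [D is the reflection of C across E]
   → D = (22, 19)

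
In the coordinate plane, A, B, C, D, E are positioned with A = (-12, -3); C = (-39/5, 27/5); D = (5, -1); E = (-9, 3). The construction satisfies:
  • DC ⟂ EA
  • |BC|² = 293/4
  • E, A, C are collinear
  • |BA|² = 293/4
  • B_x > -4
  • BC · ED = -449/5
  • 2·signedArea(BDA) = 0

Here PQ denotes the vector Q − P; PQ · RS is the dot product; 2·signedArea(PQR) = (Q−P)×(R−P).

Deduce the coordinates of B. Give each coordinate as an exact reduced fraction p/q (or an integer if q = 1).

1. B_x = -7/2  [2·signedArea(BDA) = 0 ∩ BC · ED = -449/5]
2. B_y = -2  [2·signedArea(BDA) = 0 ∩ BC · ED = -449/5]
   → B = (-7/2, -2)

B = (-7/2, -2)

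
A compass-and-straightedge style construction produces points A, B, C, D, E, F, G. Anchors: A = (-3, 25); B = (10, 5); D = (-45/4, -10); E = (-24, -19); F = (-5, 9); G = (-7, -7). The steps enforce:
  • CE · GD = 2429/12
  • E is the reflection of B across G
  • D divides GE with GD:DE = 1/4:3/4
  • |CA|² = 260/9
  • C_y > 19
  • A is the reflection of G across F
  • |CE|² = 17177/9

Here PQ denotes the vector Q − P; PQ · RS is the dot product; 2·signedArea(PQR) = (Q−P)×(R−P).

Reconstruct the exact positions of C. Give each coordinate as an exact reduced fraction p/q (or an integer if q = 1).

C = (-11/3, 59/3)

1. C_x = -11/3  [line 17/4·x + 3·y + -521/12 = 0 ∩ |CE|² = 17177/9]
2. C_y = 59/3  [line 17/4·x + 3·y + -521/12 = 0 ∩ |CE|² = 17177/9]
   → C = (-11/3, 59/3)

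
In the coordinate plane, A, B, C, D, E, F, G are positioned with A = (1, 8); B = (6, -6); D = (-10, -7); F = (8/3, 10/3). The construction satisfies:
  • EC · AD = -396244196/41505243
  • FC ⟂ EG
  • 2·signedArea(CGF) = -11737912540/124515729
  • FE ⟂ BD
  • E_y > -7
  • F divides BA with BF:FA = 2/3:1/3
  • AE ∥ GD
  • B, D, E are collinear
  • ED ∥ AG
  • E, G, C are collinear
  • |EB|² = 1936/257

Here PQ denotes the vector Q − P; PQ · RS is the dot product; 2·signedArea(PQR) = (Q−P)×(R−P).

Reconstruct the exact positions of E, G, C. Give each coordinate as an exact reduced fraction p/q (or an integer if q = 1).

1. E_x = 838/257  [B, D, E are collinear ∩ FE ⟂ BD]
2. E_y = -1586/257  [B, D, E are collinear ∩ FE ⟂ BD]
   → E = (838/257, -1586/257)
3. G_x = -3151/257  [AE ∥ GD ∩ ED ∥ AG]
4. G_y = 1843/257  [AE ∥ GD ∩ ED ∥ AG]
   → G = (-3151/257, 1843/257)
5. C_x = -73850987/41505243  [E, G, C are collinear ∩ FC ⟂ EG]
6. C_y = -25439075/13835081  [E, G, C are collinear ∩ FC ⟂ EG]
   → C = (-73850987/41505243, -25439075/13835081)

C = (-73850987/41505243, -25439075/13835081)
E = (838/257, -1586/257)
G = (-3151/257, 1843/257)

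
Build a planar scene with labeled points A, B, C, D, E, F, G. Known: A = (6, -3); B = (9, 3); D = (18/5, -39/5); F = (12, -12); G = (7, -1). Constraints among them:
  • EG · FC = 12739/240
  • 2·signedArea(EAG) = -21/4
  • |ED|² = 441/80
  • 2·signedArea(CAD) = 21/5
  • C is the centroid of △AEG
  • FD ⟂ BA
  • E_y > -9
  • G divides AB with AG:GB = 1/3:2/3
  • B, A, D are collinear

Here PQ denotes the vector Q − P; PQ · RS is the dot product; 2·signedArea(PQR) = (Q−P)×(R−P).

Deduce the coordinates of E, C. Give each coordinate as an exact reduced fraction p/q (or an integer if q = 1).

C = (187/30, -257/60)
E = (57/10, -177/20)

1. E_x = 57/10  [line -2·x + 1·y + 81/4 = 0 ∩ |ED|² = 441/80]
2. E_y = -177/20  [line -2·x + 1·y + 81/4 = 0 ∩ |ED|² = 441/80]
   → E = (57/10, -177/20)
3. C_x = 187/30  [C is the centroid of △AEG]
4. C_y = -257/60  [C is the centroid of △AEG]
   → C = (187/30, -257/60)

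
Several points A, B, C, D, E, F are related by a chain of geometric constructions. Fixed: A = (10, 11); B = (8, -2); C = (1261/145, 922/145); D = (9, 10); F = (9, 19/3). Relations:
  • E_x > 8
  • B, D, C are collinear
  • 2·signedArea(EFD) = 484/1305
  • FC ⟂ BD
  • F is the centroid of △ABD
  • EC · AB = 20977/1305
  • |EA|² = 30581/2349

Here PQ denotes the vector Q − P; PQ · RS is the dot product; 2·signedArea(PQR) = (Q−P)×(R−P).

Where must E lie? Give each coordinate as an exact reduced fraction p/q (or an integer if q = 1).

E = (3871/435, 9871/1305)

1. E_x = 3871/435  [2·signedArea(EFD) = 484/1305 ∩ EC · AB = 20977/1305]
2. E_y = 9871/1305  [2·signedArea(EFD) = 484/1305 ∩ EC · AB = 20977/1305]
   → E = (3871/435, 9871/1305)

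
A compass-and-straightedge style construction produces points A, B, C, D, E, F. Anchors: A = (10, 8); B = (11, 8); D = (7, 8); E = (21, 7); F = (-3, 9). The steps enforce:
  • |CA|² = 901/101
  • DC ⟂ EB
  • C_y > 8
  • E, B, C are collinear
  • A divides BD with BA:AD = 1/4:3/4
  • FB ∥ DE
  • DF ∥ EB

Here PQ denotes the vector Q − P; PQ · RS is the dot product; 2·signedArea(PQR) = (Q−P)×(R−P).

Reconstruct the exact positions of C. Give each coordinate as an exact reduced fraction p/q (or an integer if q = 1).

C = (711/101, 848/101)

1. C_x = 711/101  [E, B, C are collinear ∩ DC ⟂ EB]
2. C_y = 848/101  [E, B, C are collinear ∩ DC ⟂ EB]
   → C = (711/101, 848/101)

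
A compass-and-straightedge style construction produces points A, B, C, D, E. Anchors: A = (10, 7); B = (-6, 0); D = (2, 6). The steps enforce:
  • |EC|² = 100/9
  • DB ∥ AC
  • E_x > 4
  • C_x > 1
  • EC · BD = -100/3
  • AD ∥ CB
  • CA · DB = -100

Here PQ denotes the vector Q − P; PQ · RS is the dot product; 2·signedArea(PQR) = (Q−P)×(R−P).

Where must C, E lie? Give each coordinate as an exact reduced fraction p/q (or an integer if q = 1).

1. C_x = 2  [AD ∥ CB ∩ DB ∥ AC]
2. C_y = 1  [AD ∥ CB ∩ DB ∥ AC]
   → C = (2, 1)
3. E_x = 14/3  [line -8·x + -6·y + 166/3 = 0 ∩ |EC|² = 100/9]
4. E_y = 3  [line -8·x + -6·y + 166/3 = 0 ∩ |EC|² = 100/9]
   → E = (14/3, 3)

C = (2, 1)
E = (14/3, 3)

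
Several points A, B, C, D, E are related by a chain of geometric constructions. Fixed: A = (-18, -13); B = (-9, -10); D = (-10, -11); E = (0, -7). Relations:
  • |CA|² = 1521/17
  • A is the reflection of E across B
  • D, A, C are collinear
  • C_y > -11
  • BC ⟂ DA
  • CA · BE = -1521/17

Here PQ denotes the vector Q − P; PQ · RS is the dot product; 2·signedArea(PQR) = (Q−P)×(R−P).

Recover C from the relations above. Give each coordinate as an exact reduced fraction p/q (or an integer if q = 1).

C = (-150/17, -182/17)

1. C_x = -150/17  [D, A, C are collinear ∩ BC ⟂ DA]
2. C_y = -182/17  [D, A, C are collinear ∩ BC ⟂ DA]
   → C = (-150/17, -182/17)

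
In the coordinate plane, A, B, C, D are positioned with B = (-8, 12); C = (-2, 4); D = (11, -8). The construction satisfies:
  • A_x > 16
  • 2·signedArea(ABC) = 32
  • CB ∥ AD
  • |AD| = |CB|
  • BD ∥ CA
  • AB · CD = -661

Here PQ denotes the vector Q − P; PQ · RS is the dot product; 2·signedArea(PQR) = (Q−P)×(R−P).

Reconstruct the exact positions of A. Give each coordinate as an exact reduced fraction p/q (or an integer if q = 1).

1. A_x = 17  [CB ∥ AD ∩ BD ∥ CA]
2. A_y = -16  [CB ∥ AD ∩ BD ∥ CA]
   → A = (17, -16)

A = (17, -16)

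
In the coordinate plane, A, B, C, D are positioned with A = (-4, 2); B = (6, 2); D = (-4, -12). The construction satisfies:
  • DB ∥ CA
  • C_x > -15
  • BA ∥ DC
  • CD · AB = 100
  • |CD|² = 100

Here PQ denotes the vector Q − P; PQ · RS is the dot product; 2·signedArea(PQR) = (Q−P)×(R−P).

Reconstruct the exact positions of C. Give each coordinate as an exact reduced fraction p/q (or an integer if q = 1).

C = (-14, -12)

1. C_x = -14  [DB ∥ CA ∩ BA ∥ DC]
2. C_y = -12  [DB ∥ CA ∩ BA ∥ DC]
   → C = (-14, -12)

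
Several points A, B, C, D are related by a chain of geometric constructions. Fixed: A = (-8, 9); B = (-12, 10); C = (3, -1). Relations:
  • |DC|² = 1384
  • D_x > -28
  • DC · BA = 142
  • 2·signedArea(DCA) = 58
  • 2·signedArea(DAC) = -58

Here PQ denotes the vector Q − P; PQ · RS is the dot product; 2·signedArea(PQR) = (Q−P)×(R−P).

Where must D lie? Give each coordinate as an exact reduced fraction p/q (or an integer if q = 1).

D = (-27, 21)

1. D_x = -27  [2·signedArea(DCA) = 58 ∩ DC · BA = 142]
2. D_y = 21  [2·signedArea(DCA) = 58 ∩ DC · BA = 142]
   → D = (-27, 21)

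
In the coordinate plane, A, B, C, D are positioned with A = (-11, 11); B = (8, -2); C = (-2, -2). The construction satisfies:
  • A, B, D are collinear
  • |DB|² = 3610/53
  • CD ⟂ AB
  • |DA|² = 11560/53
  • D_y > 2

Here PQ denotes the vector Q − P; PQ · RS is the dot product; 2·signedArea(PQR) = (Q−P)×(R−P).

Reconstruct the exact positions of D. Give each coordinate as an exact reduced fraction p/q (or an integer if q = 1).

1. D_x = 63/53  [A, B, D are collinear ∩ CD ⟂ AB]
2. D_y = 141/53  [A, B, D are collinear ∩ CD ⟂ AB]
   → D = (63/53, 141/53)

D = (63/53, 141/53)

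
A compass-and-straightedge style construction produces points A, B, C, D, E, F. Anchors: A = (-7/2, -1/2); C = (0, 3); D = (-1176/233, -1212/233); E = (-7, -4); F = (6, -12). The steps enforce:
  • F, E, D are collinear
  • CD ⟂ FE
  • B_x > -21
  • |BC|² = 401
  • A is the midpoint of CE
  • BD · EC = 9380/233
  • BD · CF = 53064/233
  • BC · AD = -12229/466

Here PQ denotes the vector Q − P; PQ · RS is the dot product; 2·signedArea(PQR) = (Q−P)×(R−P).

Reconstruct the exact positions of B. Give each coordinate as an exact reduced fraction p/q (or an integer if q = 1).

1. B_x = -20  [BD · EC = 9380/233 ∩ BC · AD = -12229/466]
2. B_y = 4  [BD · EC = 9380/233 ∩ BC · AD = -12229/466]
   → B = (-20, 4)

B = (-20, 4)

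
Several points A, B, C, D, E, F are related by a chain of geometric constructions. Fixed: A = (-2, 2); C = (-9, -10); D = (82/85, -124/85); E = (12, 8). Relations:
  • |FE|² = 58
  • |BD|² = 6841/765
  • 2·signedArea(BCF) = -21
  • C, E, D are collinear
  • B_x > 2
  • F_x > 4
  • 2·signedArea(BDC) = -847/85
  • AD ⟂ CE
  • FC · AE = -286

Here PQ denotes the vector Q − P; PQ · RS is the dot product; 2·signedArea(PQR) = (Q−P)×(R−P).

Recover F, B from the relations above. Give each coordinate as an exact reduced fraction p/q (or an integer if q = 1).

B = (8/3, 1)
F = (5, 5)

1. F_x = 5  [line -14·x + -6·y + 100 = 0 ∩ |FE|² = 58]
2. F_y = 5  [line -14·x + -6·y + 100 = 0 ∩ |FE|² = 58]
   → F = (5, 5)
3. B_x = 8/3  [2·signedArea(BCF) = -21 ∩ 2·signedArea(BDC) = -847/85]
4. B_y = 1  [2·signedArea(BCF) = -21 ∩ 2·signedArea(BDC) = -847/85]
   → B = (8/3, 1)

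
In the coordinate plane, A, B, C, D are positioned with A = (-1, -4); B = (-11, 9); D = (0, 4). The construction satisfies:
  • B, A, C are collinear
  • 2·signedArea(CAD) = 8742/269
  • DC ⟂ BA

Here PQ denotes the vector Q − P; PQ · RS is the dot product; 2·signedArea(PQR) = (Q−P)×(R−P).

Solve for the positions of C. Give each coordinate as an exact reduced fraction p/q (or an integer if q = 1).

1. C_x = -1209/269  [B, A, C are collinear ∩ DC ⟂ BA]
2. C_y = 146/269  [B, A, C are collinear ∩ DC ⟂ BA]
   → C = (-1209/269, 146/269)

C = (-1209/269, 146/269)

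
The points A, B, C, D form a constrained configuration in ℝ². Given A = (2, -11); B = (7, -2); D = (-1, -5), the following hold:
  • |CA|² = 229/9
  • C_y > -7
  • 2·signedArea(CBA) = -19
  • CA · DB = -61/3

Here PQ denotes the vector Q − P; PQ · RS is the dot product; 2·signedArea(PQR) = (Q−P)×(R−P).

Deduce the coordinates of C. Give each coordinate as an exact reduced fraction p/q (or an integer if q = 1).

1. C_x = 8/3  [2·signedArea(CBA) = -19 ∩ CA · DB = -61/3]
2. C_y = -6  [2·signedArea(CBA) = -19 ∩ CA · DB = -61/3]
   → C = (8/3, -6)

C = (8/3, -6)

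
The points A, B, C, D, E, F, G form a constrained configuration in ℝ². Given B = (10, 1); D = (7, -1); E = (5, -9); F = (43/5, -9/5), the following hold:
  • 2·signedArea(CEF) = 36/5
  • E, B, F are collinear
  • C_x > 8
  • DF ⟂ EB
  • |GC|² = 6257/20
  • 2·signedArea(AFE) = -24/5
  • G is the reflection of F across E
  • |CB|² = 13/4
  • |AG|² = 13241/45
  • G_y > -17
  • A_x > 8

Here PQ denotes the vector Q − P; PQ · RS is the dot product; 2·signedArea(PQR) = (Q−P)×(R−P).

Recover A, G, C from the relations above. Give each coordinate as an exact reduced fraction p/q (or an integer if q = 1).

1. G_x = 7/5  [G is the reflection of F across E]
2. G_y = -81/5  [G is the reflection of F across E]
   → G = (7/5, -81/5)
3. C_x = 17/2  [line -36/5·x + 18/5·y + 306/5 = 0 ∩ |GC|² = 6257/20]
4. C_y = 0  [line -36/5·x + 18/5·y + 306/5 = 0 ∩ |GC|² = 6257/20]
   → C = (17/2, 0)
5. A_x = 128/15  [line 36/5·x + -18/5·y + -318/5 = 0 ∩ |AG|² = 13241/45]
6. A_y = -3/5  [line 36/5·x + -18/5·y + -318/5 = 0 ∩ |AG|² = 13241/45]
   → A = (128/15, -3/5)

A = (128/15, -3/5)
C = (17/2, 0)
G = (7/5, -81/5)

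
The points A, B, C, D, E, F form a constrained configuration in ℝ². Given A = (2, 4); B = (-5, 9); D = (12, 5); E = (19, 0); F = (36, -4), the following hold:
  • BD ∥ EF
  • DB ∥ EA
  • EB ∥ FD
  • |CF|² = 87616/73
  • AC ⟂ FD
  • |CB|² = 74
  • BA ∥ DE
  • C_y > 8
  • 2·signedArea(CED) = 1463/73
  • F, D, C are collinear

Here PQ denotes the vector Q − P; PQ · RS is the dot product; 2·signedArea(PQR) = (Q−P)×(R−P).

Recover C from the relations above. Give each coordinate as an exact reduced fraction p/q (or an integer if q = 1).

1. C_x = 260/73  [F, D, C are collinear ∩ AC ⟂ FD]
2. C_y = 596/73  [F, D, C are collinear ∩ AC ⟂ FD]
   → C = (260/73, 596/73)

C = (260/73, 596/73)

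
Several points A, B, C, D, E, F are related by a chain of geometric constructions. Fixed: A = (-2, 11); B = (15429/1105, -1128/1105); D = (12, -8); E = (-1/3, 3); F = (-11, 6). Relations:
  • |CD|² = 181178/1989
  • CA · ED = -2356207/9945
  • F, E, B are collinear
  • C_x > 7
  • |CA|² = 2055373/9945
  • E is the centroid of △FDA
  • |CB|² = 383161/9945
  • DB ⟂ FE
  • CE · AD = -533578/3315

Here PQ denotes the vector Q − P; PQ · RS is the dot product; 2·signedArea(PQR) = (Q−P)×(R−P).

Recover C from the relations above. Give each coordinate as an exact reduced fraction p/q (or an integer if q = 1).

1. C_x = 26479/3315  [CA · ED = -2356207/9945 ∩ CE · AD = -533578/3315]
2. C_y = 729/1105  [CA · ED = -2356207/9945 ∩ CE · AD = -533578/3315]
   → C = (26479/3315, 729/1105)

C = (26479/3315, 729/1105)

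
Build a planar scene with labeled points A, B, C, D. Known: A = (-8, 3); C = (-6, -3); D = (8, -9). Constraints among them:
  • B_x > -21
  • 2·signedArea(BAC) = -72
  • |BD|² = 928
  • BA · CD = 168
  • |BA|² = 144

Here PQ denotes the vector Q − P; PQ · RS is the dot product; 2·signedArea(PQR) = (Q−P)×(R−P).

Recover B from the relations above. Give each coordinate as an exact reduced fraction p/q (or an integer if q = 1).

1. B_x = -20  [2·signedArea(BAC) = -72 ∩ BA · CD = 168]
2. B_y = 3  [2·signedArea(BAC) = -72 ∩ BA · CD = 168]
   → B = (-20, 3)

B = (-20, 3)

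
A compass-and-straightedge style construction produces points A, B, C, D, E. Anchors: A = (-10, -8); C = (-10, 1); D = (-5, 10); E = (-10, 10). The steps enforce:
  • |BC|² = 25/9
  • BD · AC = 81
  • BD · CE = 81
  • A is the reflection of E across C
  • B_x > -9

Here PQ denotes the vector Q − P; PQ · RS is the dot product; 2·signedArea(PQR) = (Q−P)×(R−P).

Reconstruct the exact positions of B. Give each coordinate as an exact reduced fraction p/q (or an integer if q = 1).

1. B_y = 1  [BD · AC = 81]
2. B_x = -25/3  [|BC|² = 25/9]
   → B = (-25/3, 1)

B = (-25/3, 1)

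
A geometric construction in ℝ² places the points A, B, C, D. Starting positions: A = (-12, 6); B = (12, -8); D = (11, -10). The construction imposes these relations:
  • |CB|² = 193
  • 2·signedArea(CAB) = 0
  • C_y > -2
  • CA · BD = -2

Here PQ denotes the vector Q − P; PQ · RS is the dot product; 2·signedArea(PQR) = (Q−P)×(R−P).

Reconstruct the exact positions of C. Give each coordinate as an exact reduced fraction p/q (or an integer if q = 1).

1. C_x = 0  [2·signedArea(CAB) = 0 ∩ CA · BD = -2]
2. C_y = -1  [2·signedArea(CAB) = 0 ∩ CA · BD = -2]
   → C = (0, -1)

C = (0, -1)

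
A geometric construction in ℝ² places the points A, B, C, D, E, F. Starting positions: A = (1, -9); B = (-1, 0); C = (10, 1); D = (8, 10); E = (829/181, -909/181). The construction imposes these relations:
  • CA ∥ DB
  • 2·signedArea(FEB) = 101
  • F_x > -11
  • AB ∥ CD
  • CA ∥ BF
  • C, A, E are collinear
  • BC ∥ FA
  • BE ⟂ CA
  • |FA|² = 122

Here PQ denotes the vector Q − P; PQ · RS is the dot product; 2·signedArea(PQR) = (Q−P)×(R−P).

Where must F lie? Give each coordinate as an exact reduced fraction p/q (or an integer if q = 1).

1. F_x = -10  [BC ∥ FA ∩ CA ∥ BF]
2. F_y = -10  [BC ∥ FA ∩ CA ∥ BF]
   → F = (-10, -10)

F = (-10, -10)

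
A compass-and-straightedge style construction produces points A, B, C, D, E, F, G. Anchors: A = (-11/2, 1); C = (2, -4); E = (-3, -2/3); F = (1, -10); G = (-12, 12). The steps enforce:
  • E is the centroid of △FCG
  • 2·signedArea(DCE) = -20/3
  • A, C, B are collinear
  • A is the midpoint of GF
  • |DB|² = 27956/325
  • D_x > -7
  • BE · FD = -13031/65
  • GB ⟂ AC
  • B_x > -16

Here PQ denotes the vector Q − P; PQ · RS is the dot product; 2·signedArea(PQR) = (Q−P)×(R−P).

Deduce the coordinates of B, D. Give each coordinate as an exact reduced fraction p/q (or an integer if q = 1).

1. B_x = -196/13  [A, C, B are collinear ∩ GB ⟂ AC]
2. B_y = 96/13  [A, C, B are collinear ∩ GB ⟂ AC]
   → B = (-196/13, 96/13)
3. D_x = -34/5  [2·signedArea(DCE) = -20/3 ∩ BE · FD = -13031/65]
4. D_y = 16/5  [2·signedArea(DCE) = -20/3 ∩ BE · FD = -13031/65]
   → D = (-34/5, 16/5)

B = (-196/13, 96/13)
D = (-34/5, 16/5)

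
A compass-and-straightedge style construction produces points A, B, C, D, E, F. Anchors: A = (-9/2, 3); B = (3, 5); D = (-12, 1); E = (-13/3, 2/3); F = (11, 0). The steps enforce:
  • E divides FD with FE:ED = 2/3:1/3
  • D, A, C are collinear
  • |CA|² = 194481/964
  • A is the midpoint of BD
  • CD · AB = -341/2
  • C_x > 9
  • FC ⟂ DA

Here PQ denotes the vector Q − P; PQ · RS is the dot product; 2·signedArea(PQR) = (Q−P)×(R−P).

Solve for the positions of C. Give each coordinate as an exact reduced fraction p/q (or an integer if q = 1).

C = (2223/241, 1605/241)

1. C_x = 2223/241  [D, A, C are collinear ∩ FC ⟂ DA]
2. C_y = 1605/241  [D, A, C are collinear ∩ FC ⟂ DA]
   → C = (2223/241, 1605/241)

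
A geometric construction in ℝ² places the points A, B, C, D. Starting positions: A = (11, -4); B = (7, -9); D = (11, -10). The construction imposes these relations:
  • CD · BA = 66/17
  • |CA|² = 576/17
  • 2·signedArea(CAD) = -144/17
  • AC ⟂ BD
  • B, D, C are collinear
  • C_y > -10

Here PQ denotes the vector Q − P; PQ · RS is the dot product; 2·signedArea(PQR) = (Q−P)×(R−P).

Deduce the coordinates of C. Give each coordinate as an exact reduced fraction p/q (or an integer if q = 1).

1. C_x = 163/17  [B, D, C are collinear ∩ AC ⟂ BD]
2. C_y = -164/17  [B, D, C are collinear ∩ AC ⟂ BD]
   → C = (163/17, -164/17)

C = (163/17, -164/17)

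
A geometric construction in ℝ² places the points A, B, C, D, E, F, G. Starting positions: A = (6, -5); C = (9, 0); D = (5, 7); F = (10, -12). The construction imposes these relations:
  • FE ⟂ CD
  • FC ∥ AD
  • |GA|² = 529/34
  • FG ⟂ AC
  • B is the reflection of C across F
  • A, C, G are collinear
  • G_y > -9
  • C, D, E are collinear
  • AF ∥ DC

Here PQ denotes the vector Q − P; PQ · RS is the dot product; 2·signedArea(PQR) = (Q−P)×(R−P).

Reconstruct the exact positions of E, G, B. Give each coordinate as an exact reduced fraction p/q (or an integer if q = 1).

B = (11, -24)
E = (937/65, -616/65)
G = (135/34, -285/34)

1. E_x = 937/65  [C, D, E are collinear ∩ FE ⟂ CD]
2. E_y = -616/65  [C, D, E are collinear ∩ FE ⟂ CD]
   → E = (937/65, -616/65)
3. G_x = 135/34  [A, C, G are collinear ∩ FG ⟂ AC]
4. G_y = -285/34  [A, C, G are collinear ∩ FG ⟂ AC]
   → G = (135/34, -285/34)
5. B_x = 11  [B is the reflection of C across F]
6. B_y = -24  [B is the reflection of C across F]
   → B = (11, -24)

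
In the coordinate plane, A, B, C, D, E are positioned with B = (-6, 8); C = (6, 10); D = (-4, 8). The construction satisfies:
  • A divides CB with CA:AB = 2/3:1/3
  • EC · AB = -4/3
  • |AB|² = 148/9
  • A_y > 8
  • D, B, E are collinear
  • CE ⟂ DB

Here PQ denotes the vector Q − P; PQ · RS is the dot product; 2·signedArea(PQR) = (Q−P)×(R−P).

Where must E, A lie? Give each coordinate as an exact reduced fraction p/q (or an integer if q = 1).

1. E_x = 6  [D, B, E are collinear ∩ CE ⟂ DB]
2. E_y = 8  [D, B, E are collinear ∩ CE ⟂ DB]
   → E = (6, 8)
3. A_x = -2  [A divides CB with CA:AB = 2/3:1/3]
4. A_y = 26/3  [A divides CB with CA:AB = 2/3:1/3]
   → A = (-2, 26/3)

A = (-2, 26/3)
E = (6, 8)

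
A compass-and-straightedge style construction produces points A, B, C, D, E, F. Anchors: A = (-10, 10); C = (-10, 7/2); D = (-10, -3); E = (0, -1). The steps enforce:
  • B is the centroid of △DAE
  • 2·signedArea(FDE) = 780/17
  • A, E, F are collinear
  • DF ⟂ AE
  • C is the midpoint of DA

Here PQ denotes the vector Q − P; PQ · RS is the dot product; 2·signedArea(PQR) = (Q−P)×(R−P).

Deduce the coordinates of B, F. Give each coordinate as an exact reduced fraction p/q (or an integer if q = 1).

1. B_x = -20/3  [B is the centroid of △DAE]
2. B_y = 2  [B is the centroid of △DAE]
   → B = (-20/3, 2)
3. F_x = -60/17  [A, E, F are collinear ∩ DF ⟂ AE]
4. F_y = 49/17  [A, E, F are collinear ∩ DF ⟂ AE]
   → F = (-60/17, 49/17)

B = (-20/3, 2)
F = (-60/17, 49/17)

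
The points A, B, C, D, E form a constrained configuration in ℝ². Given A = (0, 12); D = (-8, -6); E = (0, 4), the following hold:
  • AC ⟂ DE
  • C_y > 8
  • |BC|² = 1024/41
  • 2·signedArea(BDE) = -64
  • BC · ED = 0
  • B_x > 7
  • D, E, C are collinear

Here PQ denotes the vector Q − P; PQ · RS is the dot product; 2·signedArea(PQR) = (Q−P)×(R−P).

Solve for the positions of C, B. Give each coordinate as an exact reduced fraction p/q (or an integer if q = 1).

B = (320/41, 236/41)
C = (160/41, 364/41)

1. C_x = 160/41  [D, E, C are collinear ∩ AC ⟂ DE]
2. C_y = 364/41  [D, E, C are collinear ∩ AC ⟂ DE]
   → C = (160/41, 364/41)
3. B_x = 320/41  [BC · ED = 0 ∩ 2·signedArea(BDE) = -64]
4. B_y = 236/41  [BC · ED = 0 ∩ 2·signedArea(BDE) = -64]
   → B = (320/41, 236/41)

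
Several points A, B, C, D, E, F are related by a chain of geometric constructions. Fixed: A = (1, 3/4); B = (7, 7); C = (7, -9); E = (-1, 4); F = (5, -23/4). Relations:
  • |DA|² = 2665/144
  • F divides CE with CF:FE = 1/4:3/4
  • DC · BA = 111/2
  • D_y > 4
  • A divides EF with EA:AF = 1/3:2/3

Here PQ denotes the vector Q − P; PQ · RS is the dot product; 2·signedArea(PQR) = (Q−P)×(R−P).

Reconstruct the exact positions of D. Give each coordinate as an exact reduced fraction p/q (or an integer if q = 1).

D = (5/3, 5)

1. D_x = 5/3  [line 6·x + 25/4·y + -165/4 = 0 ∩ |DA|² = 2665/144]
2. D_y = 5  [line 6·x + 25/4·y + -165/4 = 0 ∩ |DA|² = 2665/144]
   → D = (5/3, 5)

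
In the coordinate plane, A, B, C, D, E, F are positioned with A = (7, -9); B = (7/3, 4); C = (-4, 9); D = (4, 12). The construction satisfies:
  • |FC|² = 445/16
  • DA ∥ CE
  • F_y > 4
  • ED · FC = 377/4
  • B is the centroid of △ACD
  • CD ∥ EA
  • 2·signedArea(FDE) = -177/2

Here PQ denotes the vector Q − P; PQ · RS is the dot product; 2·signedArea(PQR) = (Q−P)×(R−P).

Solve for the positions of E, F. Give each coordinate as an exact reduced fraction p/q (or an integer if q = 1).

E = (-1, -12)
F = (-5/4, 9/2)

1. E_x = -1  [CD ∥ EA ∩ DA ∥ CE]
2. E_y = -12  [CD ∥ EA ∩ DA ∥ CE]
   → E = (-1, -12)
3. F_x = -5/4  [2·signedArea(FDE) = -177/2 ∩ ED · FC = 377/4]
4. F_y = 9/2  [2·signedArea(FDE) = -177/2 ∩ ED · FC = 377/4]
   → F = (-5/4, 9/2)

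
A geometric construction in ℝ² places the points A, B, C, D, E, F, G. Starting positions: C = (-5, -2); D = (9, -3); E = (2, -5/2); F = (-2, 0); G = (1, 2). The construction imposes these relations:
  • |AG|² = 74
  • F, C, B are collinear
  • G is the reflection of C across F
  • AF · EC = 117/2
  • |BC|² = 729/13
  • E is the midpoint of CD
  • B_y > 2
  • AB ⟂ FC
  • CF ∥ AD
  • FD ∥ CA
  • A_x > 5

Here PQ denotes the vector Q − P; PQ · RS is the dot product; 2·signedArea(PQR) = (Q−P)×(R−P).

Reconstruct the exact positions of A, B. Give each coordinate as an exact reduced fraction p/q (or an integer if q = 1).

1. A_x = 6  [CF ∥ AD ∩ FD ∥ CA]
2. A_y = -5  [CF ∥ AD ∩ FD ∥ CA]
   → A = (6, -5)
3. B_x = 16/13  [F, C, B are collinear ∩ AB ⟂ FC]
4. B_y = 28/13  [F, C, B are collinear ∩ AB ⟂ FC]
   → B = (16/13, 28/13)

A = (6, -5)
B = (16/13, 28/13)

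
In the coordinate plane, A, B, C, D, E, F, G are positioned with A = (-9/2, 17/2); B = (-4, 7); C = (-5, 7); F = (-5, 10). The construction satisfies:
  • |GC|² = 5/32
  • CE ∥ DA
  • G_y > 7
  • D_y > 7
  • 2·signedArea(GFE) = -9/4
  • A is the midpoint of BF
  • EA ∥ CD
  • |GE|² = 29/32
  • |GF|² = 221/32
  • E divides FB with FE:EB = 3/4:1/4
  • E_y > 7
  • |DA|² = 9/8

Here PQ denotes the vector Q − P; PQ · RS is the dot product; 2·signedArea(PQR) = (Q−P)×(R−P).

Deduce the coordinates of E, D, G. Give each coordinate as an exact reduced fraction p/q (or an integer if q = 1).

1. E_x = -17/4  [E divides FB with FE:EB = 3/4:1/4]
2. E_y = 31/4  [E divides FB with FE:EB = 3/4:1/4]
   → E = (-17/4, 31/4)
3. D_x = -21/4  [CE ∥ DA ∩ EA ∥ CD]
4. D_y = 31/4  [CE ∥ DA ∩ EA ∥ CD]
   → D = (-21/4, 31/4)
5. G_x = -41/8  [line 9/4·x + 3/4·y + 6 = 0 ∩ |GC|² = 5/32]
6. G_y = 59/8  [line 9/4·x + 3/4·y + 6 = 0 ∩ |GC|² = 5/32]
   → G = (-41/8, 59/8)

D = (-21/4, 31/4)
E = (-17/4, 31/4)
G = (-41/8, 59/8)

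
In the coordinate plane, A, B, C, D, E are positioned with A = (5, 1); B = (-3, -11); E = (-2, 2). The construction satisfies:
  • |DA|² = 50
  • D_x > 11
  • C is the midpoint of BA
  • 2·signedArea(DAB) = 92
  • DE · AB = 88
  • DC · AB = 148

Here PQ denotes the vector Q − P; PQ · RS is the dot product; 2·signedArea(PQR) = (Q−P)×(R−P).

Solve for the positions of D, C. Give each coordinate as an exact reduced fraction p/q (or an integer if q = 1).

C = (1, -5)
D = (12, 0)

1. D_x = 12  [2·signedArea(DAB) = 92 ∩ DE · AB = 88]
2. D_y = 0  [2·signedArea(DAB) = 92 ∩ DE · AB = 88]
   → D = (12, 0)
3. C_x = 1  [C is the midpoint of BA]
4. C_y = -5  [C is the midpoint of BA]
   → C = (1, -5)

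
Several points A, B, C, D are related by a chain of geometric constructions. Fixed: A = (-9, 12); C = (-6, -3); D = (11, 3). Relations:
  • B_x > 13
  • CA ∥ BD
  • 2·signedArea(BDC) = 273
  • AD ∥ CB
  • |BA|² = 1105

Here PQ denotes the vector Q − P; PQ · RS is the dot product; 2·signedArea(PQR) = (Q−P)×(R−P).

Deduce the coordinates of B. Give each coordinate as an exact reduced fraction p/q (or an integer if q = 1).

1. B_x = 14  [CA ∥ BD ∩ AD ∥ CB]
2. B_y = -12  [CA ∥ BD ∩ AD ∥ CB]
   → B = (14, -12)

B = (14, -12)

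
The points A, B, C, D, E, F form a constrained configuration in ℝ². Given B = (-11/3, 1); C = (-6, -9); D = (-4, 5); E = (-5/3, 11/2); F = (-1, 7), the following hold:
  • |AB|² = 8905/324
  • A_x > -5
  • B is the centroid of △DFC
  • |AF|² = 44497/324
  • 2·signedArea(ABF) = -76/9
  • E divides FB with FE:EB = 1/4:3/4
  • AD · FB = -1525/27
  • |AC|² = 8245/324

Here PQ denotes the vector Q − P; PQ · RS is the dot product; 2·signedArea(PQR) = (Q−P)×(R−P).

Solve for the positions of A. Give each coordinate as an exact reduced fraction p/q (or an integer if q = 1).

1. A_x = -41/9  [2·signedArea(ABF) = -76/9 ∩ AD · FB = -1525/27]
2. A_y = -25/6  [2·signedArea(ABF) = -76/9 ∩ AD · FB = -1525/27]
   → A = (-41/9, -25/6)

A = (-41/9, -25/6)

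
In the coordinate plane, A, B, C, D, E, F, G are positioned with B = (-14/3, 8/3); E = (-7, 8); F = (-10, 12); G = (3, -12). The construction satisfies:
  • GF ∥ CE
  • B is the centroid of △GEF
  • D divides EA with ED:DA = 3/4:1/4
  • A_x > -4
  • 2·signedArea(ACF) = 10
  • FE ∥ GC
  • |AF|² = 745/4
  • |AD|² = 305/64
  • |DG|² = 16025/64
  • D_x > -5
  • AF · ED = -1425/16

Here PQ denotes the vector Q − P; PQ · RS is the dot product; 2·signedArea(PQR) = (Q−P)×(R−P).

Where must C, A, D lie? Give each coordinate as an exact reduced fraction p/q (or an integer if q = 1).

1. C_x = 6  [GF ∥ CE ∩ FE ∥ GC]
2. C_y = -16  [GF ∥ CE ∩ FE ∥ GC]
   → C = (6, -16)
3. A_x = -7/2  [line -28·x + -16·y + -98 = 0 ∩ |AF|² = 745/4]
4. A_y = 0  [line -28·x + -16·y + -98 = 0 ∩ |AF|² = 745/4]
   → A = (-7/2, 0)
5. D_x = -35/8  [D divides EA with ED:DA = 3/4:1/4]
6. D_y = 2  [D divides EA with ED:DA = 3/4:1/4]
   → D = (-35/8, 2)

A = (-7/2, 0)
C = (6, -16)
D = (-35/8, 2)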